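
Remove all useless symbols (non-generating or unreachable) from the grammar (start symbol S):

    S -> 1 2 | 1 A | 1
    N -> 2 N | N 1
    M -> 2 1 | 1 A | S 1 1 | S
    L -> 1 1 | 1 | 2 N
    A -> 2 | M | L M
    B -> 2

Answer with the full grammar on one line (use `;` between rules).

S -> 1 2 | 1 A | 1; M -> 2 1 | 1 A | S 1 1 | S; L -> 1 1 | 1; A -> 2 | M | L M

Generating nonterminals: {A, B, L, M, S}.
Reachable from S after that: {A, L, M, S}.
Removed useless symbols: {B, N} and every production mentioning them.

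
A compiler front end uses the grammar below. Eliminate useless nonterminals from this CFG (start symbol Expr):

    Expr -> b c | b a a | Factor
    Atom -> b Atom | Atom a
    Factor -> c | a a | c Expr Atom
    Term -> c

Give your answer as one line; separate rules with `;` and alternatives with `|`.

Expr -> b c | b a a | Factor; Factor -> c | a a

Generating nonterminals: {Expr, Factor, Term}.
Reachable from Expr after that: {Expr, Factor}.
Removed useless symbols: {Atom, Term} and every production mentioning them.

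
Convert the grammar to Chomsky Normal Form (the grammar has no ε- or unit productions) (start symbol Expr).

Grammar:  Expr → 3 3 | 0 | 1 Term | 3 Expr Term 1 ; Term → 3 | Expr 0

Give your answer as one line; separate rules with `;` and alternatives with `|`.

Introduce a nonterminal for each terminal appearing in a rule of length ≥ 2: X1 → 3, X2 → 1, X3 → 0.
Binarize each right-hand side of length ≥ 3 by chaining fresh nonterminals (Y1, Y2, …): affected rules were Expr → X1 Expr Term X2.

Expr → X1 X1 | 0 | X2 Term | X1 Y1; Term → 3 | Expr X3; X1 → 3; X2 → 1; X3 → 0; Y1 → Expr Y2; Y2 → Term X2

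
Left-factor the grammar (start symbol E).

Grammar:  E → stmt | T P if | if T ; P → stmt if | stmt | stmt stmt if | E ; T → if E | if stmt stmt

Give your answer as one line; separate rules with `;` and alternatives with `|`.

P has alternatives sharing prefix 'stmt': factor to P → stmt P' with P' → if | ε | stmt if.
T has alternatives sharing prefix 'if': factor to T → if T' with T' → E | stmt stmt.

E → stmt | T P if | if T; P → E | stmt P'; T → if T'; P' → if | ε | stmt if; T' → E | stmt stmt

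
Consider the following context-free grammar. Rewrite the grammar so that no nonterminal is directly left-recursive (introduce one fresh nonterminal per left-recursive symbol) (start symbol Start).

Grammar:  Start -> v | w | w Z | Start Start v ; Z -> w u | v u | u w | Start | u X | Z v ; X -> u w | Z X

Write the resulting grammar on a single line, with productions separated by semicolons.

Start -> v Start1 | w Start1 | w Z Start1; Z -> w u Z1 | v u Z1 | u w Z1 | Start Z1 | u X Z1; X -> u w | Z X; Start1 -> Start v Start1 | ε; Z1 -> v Z1 | ε

Directly left-recursive nonterminals: Start, Z.
For Start: α = {Start v}, β = {v, w, w Z}. Rewrite as Start → β Start1 and Start1 → α Start1 | ε.
For Z: α = {v}, β = {w u, v u, u w, Start, u X}. Rewrite as Z → β Z1 and Z1 → α Z1 | ε.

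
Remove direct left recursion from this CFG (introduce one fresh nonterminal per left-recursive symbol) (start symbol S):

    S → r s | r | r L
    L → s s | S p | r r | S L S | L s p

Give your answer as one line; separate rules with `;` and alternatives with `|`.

S → r s | r | r L; L → s s L' | S p L' | r r L' | S L S L'; L' → s p L' | ε

L is directly left-recursive.
For L: α = {s p}, β = {s s, S p, r r, S L S}. Rewrite as L → β L' and L' → α L' | ε.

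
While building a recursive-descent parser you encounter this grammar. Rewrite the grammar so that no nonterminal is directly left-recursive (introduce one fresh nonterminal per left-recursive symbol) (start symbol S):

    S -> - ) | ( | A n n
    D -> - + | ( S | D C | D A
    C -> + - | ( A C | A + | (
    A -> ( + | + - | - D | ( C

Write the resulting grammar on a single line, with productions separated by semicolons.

D is directly left-recursive.
For D: α = {C, A}, β = {- +, ( S}. Rewrite as D → β D' and D' → α D' | ε.

S -> - ) | ( | A n n; D -> - + D' | ( S D'; C -> + - | ( A C | A + | (; A -> ( + | + - | - D | ( C; D' -> C D' | A D' | ε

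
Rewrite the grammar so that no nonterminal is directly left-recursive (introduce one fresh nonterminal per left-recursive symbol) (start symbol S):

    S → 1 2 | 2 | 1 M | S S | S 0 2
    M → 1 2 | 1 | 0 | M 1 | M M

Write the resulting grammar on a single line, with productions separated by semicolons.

S → 1 2 S' | 2 S' | 1 M S'; M → 1 2 M' | 1 M' | 0 M'; S' → S S' | 0 2 S' | ε; M' → 1 M' | M M' | ε

Directly left-recursive nonterminals: S, M.
For S: α = {S, 0 2}, β = {1 2, 2, 1 M}. Rewrite as S → β S' and S' → α S' | ε.
For M: α = {1, M}, β = {1 2, 1, 0}. Rewrite as M → β M' and M' → α M' | ε.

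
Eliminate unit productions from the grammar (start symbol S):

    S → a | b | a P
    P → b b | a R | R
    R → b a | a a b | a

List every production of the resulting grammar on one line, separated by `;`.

S → a | b | a P; P → b b | a R | b a | a a b | a; R → b a | a a b | a

Unit pairs: P ⇒* {R}.
For every A with A ⇒* B via unit rules, add B's non-unit alternatives to A; then delete every rule of the form X → Y.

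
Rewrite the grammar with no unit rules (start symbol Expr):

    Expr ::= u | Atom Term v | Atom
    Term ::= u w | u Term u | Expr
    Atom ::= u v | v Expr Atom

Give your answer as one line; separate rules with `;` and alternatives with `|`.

Unit pairs: Expr ⇒* {Atom}; Term ⇒* {Atom, Expr}.
For every A with A ⇒* B via unit rules, add B's non-unit alternatives to A; then delete every rule of the form X → Y.

Expr ::= u v | v Expr Atom | u | Atom Term v; Term ::= u w | u Term u | u v | v Expr Atom | u | Atom Term v; Atom ::= u v | v Expr Atom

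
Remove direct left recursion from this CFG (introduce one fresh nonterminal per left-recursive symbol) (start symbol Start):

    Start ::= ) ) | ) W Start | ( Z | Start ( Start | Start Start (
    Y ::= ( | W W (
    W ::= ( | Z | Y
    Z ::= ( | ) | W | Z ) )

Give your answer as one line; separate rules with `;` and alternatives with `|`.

Start ::= ) ) Start1 | ) W Start Start1 | ( Z Start1; Y ::= ( | W W (; W ::= ( | Z | Y; Z ::= ( Z1 | ) Z1 | W Z1; Start1 ::= ( Start Start1 | Start ( Start1 | ε; Z1 ::= ) ) Z1 | ε

Directly left-recursive nonterminals: Start, Z.
For Start: α = {( Start, Start (}, β = {) ), ) W Start, ( Z}. Rewrite as Start → β Start1 and Start1 → α Start1 | ε.
For Z: α = {) )}, β = {(, ), W}. Rewrite as Z → β Z1 and Z1 → α Z1 | ε.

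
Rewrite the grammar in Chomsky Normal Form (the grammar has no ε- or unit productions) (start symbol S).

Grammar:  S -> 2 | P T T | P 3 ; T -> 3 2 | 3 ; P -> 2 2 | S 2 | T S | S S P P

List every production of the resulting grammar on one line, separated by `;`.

Introduce a nonterminal for each terminal appearing in a rule of length ≥ 2: X1 → 3, X2 → 2.
Binarize each right-hand side of length ≥ 3 by chaining fresh nonterminals (Y1, Y2, …): affected rules were S → P T T; P → S S P P.

S -> 2 | P Y1 | P X1; T -> X1 X2 | 3; P -> X2 X2 | S X2 | T S | S Y2; X1 -> 3; X2 -> 2; Y1 -> T T; Y2 -> S Y3; Y3 -> P P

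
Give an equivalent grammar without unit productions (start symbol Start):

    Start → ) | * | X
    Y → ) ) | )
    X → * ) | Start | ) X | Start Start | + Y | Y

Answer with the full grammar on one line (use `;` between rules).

Unit pairs: Start ⇒* {X, Y}; X ⇒* {Start, Y}.
For every A with A ⇒* B via unit rules, add B's non-unit alternatives to A; then delete every rule of the form X → Y.

Start → ) | * | * ) | ) X | Start Start | + Y | ) ); Y → ) ) | ); X → ) | * | * ) | ) X | Start Start | + Y | ) )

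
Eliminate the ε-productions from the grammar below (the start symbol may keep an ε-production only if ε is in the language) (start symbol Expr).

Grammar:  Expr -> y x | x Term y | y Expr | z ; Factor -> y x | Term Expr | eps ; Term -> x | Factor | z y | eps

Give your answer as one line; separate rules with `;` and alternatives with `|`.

Expr -> y x | x Term y | x y | y Expr | z; Factor -> y x | Term Expr | Expr; Term -> x | Factor | z y

Nullable set = {Factor, Term}.
ε ∉ L(G), so no ε-production is kept.
For each production, add variants omitting each subset of nullable occurrences: Expr → x Term y gives x Term y | x y. Factor → Term Expr gives Term Expr | Expr.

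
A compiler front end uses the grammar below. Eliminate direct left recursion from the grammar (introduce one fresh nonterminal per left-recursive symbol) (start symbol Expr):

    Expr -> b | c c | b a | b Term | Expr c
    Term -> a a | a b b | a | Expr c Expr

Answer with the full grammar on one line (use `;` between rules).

Left recursion appears on Expr.
For Expr: α = {c}, β = {b, c c, b a, b Term}. Rewrite as Expr → β Expr1 and Expr1 → α Expr1 | ε.

Expr -> b Expr1 | c c Expr1 | b a Expr1 | b Term Expr1; Term -> a a | a b b | a | Expr c Expr; Expr1 -> c Expr1 | ε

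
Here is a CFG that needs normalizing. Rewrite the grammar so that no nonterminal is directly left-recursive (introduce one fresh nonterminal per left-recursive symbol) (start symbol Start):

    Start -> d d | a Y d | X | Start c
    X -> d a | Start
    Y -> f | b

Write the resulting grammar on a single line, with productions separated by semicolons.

Start -> d d Start1 | a Y d Start1 | X Start1; X -> d a | Start; Y -> f | b; Start1 -> c Start1 | eps

Directly left-recursive nonterminal: Start.
For Start: α = {c}, β = {d d, a Y d, X}. Rewrite as Start → β Start1 and Start1 → α Start1 | ε.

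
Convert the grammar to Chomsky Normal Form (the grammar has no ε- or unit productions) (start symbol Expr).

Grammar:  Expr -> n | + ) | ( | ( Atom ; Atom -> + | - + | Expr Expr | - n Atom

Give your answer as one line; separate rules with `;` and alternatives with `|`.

Expr -> n | X1 X2 | ( | X3 Atom; Atom -> + | X4 X1 | Expr Expr | X4 Y1; X1 -> +; X2 -> ); X3 -> (; X4 -> -; X5 -> n; Y1 -> X5 Atom

Introduce a nonterminal for each terminal appearing in a rule of length ≥ 2: X1 → +, X2 → ), X3 → (, X4 → -, X5 → n.
Binarize each right-hand side of length ≥ 3 by chaining fresh nonterminals (Y1, Y2, …): affected rules were Atom → X4 X5 Atom.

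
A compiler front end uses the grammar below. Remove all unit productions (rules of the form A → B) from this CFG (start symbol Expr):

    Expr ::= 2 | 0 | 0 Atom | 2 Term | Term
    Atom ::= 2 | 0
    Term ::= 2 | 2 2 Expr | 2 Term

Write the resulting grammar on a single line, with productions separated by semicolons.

Expr ::= 2 | 2 2 Expr | 2 Term | 0 | 0 Atom; Atom ::= 2 | 0; Term ::= 2 | 2 2 Expr | 2 Term

Unit pairs: Expr ⇒* {Term}.
For every A with A ⇒* B via unit rules, add B's non-unit alternatives to A; then delete every rule of the form X → Y.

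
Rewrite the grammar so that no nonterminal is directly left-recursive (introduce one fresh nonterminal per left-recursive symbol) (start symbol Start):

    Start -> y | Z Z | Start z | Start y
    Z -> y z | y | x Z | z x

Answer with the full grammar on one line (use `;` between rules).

Start -> y Start1 | Z Z Start1; Z -> y z | y | x Z | z x; Start1 -> z Start1 | y Start1 | ε

Left recursion appears on Start.
For Start: α = {z, y}, β = {y, Z Z}. Rewrite as Start → β Start1 and Start1 → α Start1 | ε.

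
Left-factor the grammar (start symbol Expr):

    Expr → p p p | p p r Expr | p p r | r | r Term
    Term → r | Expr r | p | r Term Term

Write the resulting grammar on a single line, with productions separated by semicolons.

Expr → p p Expr1 | r Expr2; Term → Expr r | p | r Term1; Expr1 → p | r Expr11; Expr2 → ε | Term; Term1 → ε | Term Term; Expr11 → Expr | ε

Expr has alternatives sharing prefix 'p p': factor to Expr → p p Expr1 with Expr1 → p | r Expr | r.
Expr has alternatives sharing prefix 'r': factor to Expr → r Expr2 with Expr2 → ε | Term.
Term has alternatives sharing prefix 'r': factor to Term → r Term1 with Term1 → ε | Term Term.
Expr1 has alternatives sharing prefix 'r': factor to Expr1 → r Expr11 with Expr11 → Expr | ε.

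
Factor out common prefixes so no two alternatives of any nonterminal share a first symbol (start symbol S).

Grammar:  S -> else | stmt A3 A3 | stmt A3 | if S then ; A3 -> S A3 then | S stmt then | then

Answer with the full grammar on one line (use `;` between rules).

S -> else | if S then | stmt A3 S'; A3 -> then | S A3'; S' -> A3 | ε; A3' -> A3 then | stmt then

S has alternatives sharing prefix 'stmt A3': factor to S → stmt A3 S' with S' → A3 | ε.
A3 has alternatives sharing prefix 'S': factor to A3 → S A3' with A3' → A3 then | stmt then.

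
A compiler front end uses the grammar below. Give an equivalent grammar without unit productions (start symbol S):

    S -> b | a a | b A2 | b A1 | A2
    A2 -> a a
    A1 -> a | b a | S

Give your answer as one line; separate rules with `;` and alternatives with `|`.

S -> a a | b | b A2 | b A1; A2 -> a a; A1 -> a a | a | b a | b | b A2 | b A1

Unit pairs: A1 ⇒* {A2, S}; S ⇒* {A2}.
For every A with A ⇒* B via unit rules, add B's non-unit alternatives to A; then delete every rule of the form X → Y.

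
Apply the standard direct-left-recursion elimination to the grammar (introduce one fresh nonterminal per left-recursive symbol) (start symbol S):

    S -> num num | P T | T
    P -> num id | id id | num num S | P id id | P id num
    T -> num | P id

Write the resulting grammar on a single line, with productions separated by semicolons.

Left recursion appears on P.
For P: α = {id id, id num}, β = {num id, id id, num num S}. Rewrite as P → β P' and P' → α P' | ε.

S -> num num | P T | T; P -> num id P' | id id P' | num num S P'; T -> num | P id; P' -> id id P' | id num P' | ε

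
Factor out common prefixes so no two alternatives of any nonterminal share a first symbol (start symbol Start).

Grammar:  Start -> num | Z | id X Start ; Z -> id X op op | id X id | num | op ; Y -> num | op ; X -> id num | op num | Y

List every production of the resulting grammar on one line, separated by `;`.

Start -> num | Z | id X Start; Z -> num | op | id X Z1; Y -> num | op; X -> id num | op num | Y; Z1 -> op op | id

Z has alternatives sharing prefix 'id X': factor to Z → id X Z1 with Z1 → op op | id.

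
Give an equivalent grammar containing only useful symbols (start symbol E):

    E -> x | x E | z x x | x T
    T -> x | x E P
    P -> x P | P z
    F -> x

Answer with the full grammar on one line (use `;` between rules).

Generating nonterminals: {E, F, T}.
Reachable from E after that: {E, T}.
Removed useless symbols: {F, P} and every production mentioning them.

E -> x | x E | z x x | x T; T -> x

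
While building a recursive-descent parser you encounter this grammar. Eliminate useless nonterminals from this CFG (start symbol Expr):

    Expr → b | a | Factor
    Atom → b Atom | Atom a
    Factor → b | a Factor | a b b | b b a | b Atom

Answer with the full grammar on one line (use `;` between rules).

Expr → b | a | Factor; Factor → b | a Factor | a b b | b b a

Generating nonterminals: {Expr, Factor}.
Reachable from Expr after that: {Expr, Factor}.
Removed useless symbols: {Atom} and every production mentioning them.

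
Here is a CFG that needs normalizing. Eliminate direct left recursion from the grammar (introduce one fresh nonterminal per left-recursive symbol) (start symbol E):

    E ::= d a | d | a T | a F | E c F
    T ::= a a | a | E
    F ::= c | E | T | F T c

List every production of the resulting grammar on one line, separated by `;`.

E, F are directly left-recursive.
For E: α = {c F}, β = {d a, d, a T, a F}. Rewrite as E → β E' and E' → α E' | ε.
For F: α = {T c}, β = {c, E, T}. Rewrite as F → β F' and F' → α F' | ε.

E ::= d a E' | d E' | a T E' | a F E'; T ::= a a | a | E; F ::= c F' | E F' | T F'; E' ::= c F E' | ε; F' ::= T c F' | ε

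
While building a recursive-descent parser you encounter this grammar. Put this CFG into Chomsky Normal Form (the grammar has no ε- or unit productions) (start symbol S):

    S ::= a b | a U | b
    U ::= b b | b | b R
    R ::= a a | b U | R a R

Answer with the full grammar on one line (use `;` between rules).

S ::= X1 X2 | X1 U | b; U ::= X2 X2 | b | X2 R; R ::= X1 X1 | X2 U | R Y1; X1 ::= a; X2 ::= b; Y1 ::= X1 R

Introduce a nonterminal for each terminal appearing in a rule of length ≥ 2: X1 → a, X2 → b.
Binarize each right-hand side of length ≥ 3 by chaining fresh nonterminals (Y1, Y2, …): affected rules were R → R X1 R.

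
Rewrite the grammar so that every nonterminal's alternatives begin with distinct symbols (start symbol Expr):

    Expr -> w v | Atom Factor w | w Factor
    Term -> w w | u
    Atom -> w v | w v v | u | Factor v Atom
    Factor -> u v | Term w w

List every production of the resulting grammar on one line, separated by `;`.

Expr -> Atom Factor w | w Expr1; Term -> w w | u; Atom -> u | Factor v Atom | w v Atom1; Factor -> u v | Term w w; Expr1 -> v | Factor; Atom1 -> ε | v

Expr has alternatives sharing prefix 'w': factor to Expr → w Expr1 with Expr1 → v | Factor.
Atom has alternatives sharing prefix 'w v': factor to Atom → w v Atom1 with Atom1 → ε | v.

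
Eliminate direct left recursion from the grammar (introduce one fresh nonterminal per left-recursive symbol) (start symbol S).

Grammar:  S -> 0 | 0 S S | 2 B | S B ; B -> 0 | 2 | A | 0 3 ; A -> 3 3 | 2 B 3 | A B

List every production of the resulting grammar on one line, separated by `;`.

Directly left-recursive nonterminals: S, A.
For S: α = {B}, β = {0, 0 S S, 2 B}. Rewrite as S → β S' and S' → α S' | ε.
For A: α = {B}, β = {3 3, 2 B 3}. Rewrite as A → β A' and A' → α A' | ε.

S -> 0 S' | 0 S S S' | 2 B S'; B -> 0 | 2 | A | 0 3; A -> 3 3 A' | 2 B 3 A'; S' -> B S' | ε; A' -> B A' | ε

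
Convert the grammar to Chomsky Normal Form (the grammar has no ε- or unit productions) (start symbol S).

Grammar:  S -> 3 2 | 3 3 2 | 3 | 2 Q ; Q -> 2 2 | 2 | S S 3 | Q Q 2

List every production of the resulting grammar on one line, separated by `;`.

S -> X1 X2 | X1 Y1 | 3 | X2 Q; Q -> X2 X2 | 2 | S Y2 | Q Y3; X1 -> 3; X2 -> 2; Y1 -> X1 X2; Y2 -> S X1; Y3 -> Q X2

Introduce a nonterminal for each terminal appearing in a rule of length ≥ 2: X1 → 3, X2 → 2.
Binarize each right-hand side of length ≥ 3 by chaining fresh nonterminals (Y1, Y2, …): affected rules were S → X1 X1 X2; Q → S S X1; Q → Q Q X2.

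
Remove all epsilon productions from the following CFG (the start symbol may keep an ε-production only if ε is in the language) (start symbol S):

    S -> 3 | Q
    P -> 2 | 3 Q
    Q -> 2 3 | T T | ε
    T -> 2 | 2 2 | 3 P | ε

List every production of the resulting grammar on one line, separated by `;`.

Nullable nonterminals: {Q, S, T}.
ε ∈ L(G) since S is nullable, so keep S → ε.
For each production, add variants omitting each subset of nullable occurrences: P → 3 Q gives 3 Q | 3. Q → T T gives T T | T.

S -> 3 | Q | ε; P -> 2 | 3 Q | 3; Q -> 2 3 | T T | T; T -> 2 | 2 2 | 3 P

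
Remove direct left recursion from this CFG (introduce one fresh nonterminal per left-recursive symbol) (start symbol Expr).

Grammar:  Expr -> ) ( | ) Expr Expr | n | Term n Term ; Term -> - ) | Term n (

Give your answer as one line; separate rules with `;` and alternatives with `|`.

Left recursion appears on Term.
For Term: α = {n (}, β = {- )}. Rewrite as Term → β Term1 and Term1 → α Term1 | ε.

Expr -> ) ( | ) Expr Expr | n | Term n Term; Term -> - ) Term1; Term1 -> n ( Term1 | ε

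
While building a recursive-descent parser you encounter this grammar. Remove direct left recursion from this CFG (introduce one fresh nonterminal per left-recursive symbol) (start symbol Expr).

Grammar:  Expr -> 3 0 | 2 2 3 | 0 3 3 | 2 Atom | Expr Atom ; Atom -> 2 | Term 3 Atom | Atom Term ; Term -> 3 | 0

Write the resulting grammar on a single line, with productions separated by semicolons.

Expr -> 3 0 Expr1 | 2 2 3 Expr1 | 0 3 3 Expr1 | 2 Atom Expr1; Atom -> 2 Atom1 | Term 3 Atom Atom1; Term -> 3 | 0; Expr1 -> Atom Expr1 | ε; Atom1 -> Term Atom1 | ε

Expr, Atom are directly left-recursive.
For Expr: α = {Atom}, β = {3 0, 2 2 3, 0 3 3, 2 Atom}. Rewrite as Expr → β Expr1 and Expr1 → α Expr1 | ε.
For Atom: α = {Term}, β = {2, Term 3 Atom}. Rewrite as Atom → β Atom1 and Atom1 → α Atom1 | ε.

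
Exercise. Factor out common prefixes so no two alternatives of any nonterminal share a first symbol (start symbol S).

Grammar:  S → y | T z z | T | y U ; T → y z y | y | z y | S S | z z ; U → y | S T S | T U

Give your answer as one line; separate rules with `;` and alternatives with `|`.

S has alternatives sharing prefix 'y': factor to S → y S' with S' → ε | U.
S has alternatives sharing prefix 'T': factor to S → T S'' with S'' → z z | ε.
T has alternatives sharing prefix 'y': factor to T → y T' with T' → z y | ε.
T has alternatives sharing prefix 'z': factor to T → z T'' with T'' → y | z.

S → y S' | T S''; T → S S | y T' | z T''; U → y | S T S | T U; S' → ε | U; S'' → z z | ε; T' → z y | ε; T'' → y | z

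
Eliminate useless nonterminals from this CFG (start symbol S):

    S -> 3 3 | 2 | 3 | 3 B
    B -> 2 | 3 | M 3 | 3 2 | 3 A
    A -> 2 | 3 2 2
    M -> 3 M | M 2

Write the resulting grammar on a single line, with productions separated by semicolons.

Generating nonterminals: {A, B, S}.
Reachable from S after that: {A, B, S}.
Removed useless symbols: {M} and every production mentioning them.

S -> 3 3 | 2 | 3 | 3 B; B -> 2 | 3 | 3 2 | 3 A; A -> 2 | 3 2 2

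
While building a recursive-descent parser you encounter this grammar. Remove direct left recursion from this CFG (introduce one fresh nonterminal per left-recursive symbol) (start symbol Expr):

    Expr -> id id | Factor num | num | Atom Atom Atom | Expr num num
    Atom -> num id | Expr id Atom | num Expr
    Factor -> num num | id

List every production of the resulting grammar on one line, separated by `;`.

Directly left-recursive nonterminal: Expr.
For Expr: α = {num num}, β = {id id, Factor num, num, Atom Atom Atom}. Rewrite as Expr → β Expr1 and Expr1 → α Expr1 | ε.

Expr -> id id Expr1 | Factor num Expr1 | num Expr1 | Atom Atom Atom Expr1; Atom -> num id | Expr id Atom | num Expr; Factor -> num num | id; Expr1 -> num num Expr1 | ε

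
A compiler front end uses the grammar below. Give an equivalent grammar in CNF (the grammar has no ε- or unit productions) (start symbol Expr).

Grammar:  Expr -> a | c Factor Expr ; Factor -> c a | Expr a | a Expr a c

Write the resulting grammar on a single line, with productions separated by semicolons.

Expr -> a | X1 Y1; Factor -> X1 X2 | Expr X2 | X2 Y2; X1 -> c; X2 -> a; Y1 -> Factor Expr; Y2 -> Expr Y3; Y3 -> X2 X1

Introduce a nonterminal for each terminal appearing in a rule of length ≥ 2: X1 → c, X2 → a.
Binarize each right-hand side of length ≥ 3 by chaining fresh nonterminals (Y1, Y2, …): affected rules were Expr → X1 Factor Expr; Factor → X2 Expr X2 X1.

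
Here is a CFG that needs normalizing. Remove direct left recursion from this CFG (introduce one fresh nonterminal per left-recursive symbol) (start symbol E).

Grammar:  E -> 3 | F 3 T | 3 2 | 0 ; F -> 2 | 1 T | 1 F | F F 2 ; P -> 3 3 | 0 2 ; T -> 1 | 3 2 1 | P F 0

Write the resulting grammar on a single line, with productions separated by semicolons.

E -> 3 | F 3 T | 3 2 | 0; F -> 2 F' | 1 T F' | 1 F F'; P -> 3 3 | 0 2; T -> 1 | 3 2 1 | P F 0; F' -> F 2 F' | ε

Left recursion appears on F.
For F: α = {F 2}, β = {2, 1 T, 1 F}. Rewrite as F → β F' and F' → α F' | ε.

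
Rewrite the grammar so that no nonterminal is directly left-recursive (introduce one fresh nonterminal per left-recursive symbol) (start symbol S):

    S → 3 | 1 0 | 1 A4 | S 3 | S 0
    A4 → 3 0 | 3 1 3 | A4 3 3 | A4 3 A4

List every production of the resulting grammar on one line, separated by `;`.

S → 3 S' | 1 0 S' | 1 A4 S'; A4 → 3 0 A4' | 3 1 3 A4'; S' → 3 S' | 0 S' | ε; A4' → 3 3 A4' | 3 A4 A4' | ε

Left recursion appears on S, A4.
For S: α = {3, 0}, β = {3, 1 0, 1 A4}. Rewrite as S → β S' and S' → α S' | ε.
For A4: α = {3 3, 3 A4}, β = {3 0, 3 1 3}. Rewrite as A4 → β A4' and A4' → α A4' | ε.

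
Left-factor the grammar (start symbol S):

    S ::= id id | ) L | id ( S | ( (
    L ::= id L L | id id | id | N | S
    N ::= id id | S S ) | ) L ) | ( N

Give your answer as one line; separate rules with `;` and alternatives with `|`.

S has alternatives sharing prefix 'id': factor to S → id S' with S' → id | ( S.
L has alternatives sharing prefix 'id': factor to L → id L' with L' → L L | id | ε.

S ::= ) L | ( ( | id S'; L ::= N | S | id L'; N ::= id id | S S ) | ) L ) | ( N; S' ::= id | ( S; L' ::= L L | id | ε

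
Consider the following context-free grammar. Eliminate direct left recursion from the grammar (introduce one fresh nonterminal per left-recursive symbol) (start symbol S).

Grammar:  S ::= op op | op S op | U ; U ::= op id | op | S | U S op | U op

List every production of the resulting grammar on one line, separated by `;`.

Directly left-recursive nonterminal: U.
For U: α = {S op, op}, β = {op id, op, S}. Rewrite as U → β U' and U' → α U' | ε.

S ::= op op | op S op | U; U ::= op id U' | op U' | S U'; U' ::= S op U' | op U' | ε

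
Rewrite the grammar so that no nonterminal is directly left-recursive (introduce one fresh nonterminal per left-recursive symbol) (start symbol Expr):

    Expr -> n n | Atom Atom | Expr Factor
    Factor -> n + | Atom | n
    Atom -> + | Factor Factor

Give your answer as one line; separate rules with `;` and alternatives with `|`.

Directly left-recursive nonterminal: Expr.
For Expr: α = {Factor}, β = {n n, Atom Atom}. Rewrite as Expr → β Expr1 and Expr1 → α Expr1 | ε.

Expr -> n n Expr1 | Atom Atom Expr1; Factor -> n + | Atom | n; Atom -> + | Factor Factor; Expr1 -> Factor Expr1 | eps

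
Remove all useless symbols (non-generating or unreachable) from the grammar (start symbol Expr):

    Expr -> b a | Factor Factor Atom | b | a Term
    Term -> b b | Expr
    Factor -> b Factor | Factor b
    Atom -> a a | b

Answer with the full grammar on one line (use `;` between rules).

Expr -> b a | b | a Term; Term -> b b | Expr

Generating nonterminals: {Atom, Expr, Term}.
Reachable from Expr after that: {Expr, Term}.
Removed useless symbols: {Atom, Factor} and every production mentioning them.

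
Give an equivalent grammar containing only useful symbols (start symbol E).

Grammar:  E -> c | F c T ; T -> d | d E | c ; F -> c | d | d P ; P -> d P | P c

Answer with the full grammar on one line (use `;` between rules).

E -> c | F c T; T -> d | d E | c; F -> c | d

Generating nonterminals: {E, F, T}.
Reachable from E after that: {E, F, T}.
Removed useless symbols: {P} and every production mentioning them.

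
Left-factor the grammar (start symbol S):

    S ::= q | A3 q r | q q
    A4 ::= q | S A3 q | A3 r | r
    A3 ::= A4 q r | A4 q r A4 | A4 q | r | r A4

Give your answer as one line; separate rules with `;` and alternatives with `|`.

S has alternatives sharing prefix 'q': factor to S → q S' with S' → ε | q.
A3 has alternatives sharing prefix 'A4 q': factor to A3 → A4 q A3' with A3' → r | r A4 | ε.
A3 has alternatives sharing prefix 'r': factor to A3 → r A3'' with A3'' → ε | A4.
A3' has alternatives sharing prefix 'r': factor to A3' → r A3''' with A3''' → ε | A4.

S ::= A3 q r | q S'; A4 ::= q | S A3 q | A3 r | r; A3 ::= A4 q A3' | r A3''; S' ::= epsilon | q; A3' ::= epsilon | r A3'''; A3'' ::= epsilon | A4; A3''' ::= epsilon | A4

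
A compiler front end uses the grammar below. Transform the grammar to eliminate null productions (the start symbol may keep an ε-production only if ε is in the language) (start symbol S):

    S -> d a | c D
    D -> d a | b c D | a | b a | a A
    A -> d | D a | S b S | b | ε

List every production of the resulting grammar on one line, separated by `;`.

S -> d a | c D; D -> d a | b c D | a | b a | a A; A -> d | D a | S b S | b

Nullable nonterminals: {A}.
ε ∉ L(G), so no ε-production is kept.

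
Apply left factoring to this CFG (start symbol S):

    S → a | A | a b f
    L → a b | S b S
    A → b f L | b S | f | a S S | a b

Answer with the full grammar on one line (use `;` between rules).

S → A | a S'; L → a b | S b S; A → f | b A' | a A''; S' → eps | b f; A' → f L | S; A'' → S S | b

S has alternatives sharing prefix 'a': factor to S → a S' with S' → ε | b f.
A has alternatives sharing prefix 'b': factor to A → b A' with A' → f L | S.
A has alternatives sharing prefix 'a': factor to A → a A'' with A'' → S S | b.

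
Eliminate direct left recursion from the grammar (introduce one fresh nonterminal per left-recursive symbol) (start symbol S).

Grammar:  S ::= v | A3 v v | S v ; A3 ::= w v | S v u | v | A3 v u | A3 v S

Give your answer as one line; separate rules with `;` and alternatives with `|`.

S ::= v S' | A3 v v S'; A3 ::= w v A3' | S v u A3' | v A3'; S' ::= v S' | ε; A3' ::= v u A3' | v S A3' | ε

S, A3 are directly left-recursive.
For S: α = {v}, β = {v, A3 v v}. Rewrite as S → β S' and S' → α S' | ε.
For A3: α = {v u, v S}, β = {w v, S v u, v}. Rewrite as A3 → β A3' and A3' → α A3' | ε.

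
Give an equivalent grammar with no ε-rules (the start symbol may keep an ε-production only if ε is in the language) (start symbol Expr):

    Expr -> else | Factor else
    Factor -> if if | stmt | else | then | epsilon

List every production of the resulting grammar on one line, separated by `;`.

Nullable nonterminals: {Factor}.
ε ∉ L(G), so no ε-production is kept.

Expr -> else | Factor else; Factor -> if if | stmt | else | then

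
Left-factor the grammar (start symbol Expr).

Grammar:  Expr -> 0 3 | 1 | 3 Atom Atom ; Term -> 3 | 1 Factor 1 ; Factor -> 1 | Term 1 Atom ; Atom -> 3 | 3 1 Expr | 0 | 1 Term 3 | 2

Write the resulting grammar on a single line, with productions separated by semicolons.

Atom has alternatives sharing prefix '3': factor to Atom → 3 Atom1 with Atom1 → ε | 1 Expr.

Expr -> 0 3 | 1 | 3 Atom Atom; Term -> 3 | 1 Factor 1; Factor -> 1 | Term 1 Atom; Atom -> 0 | 1 Term 3 | 2 | 3 Atom1; Atom1 -> ε | 1 Expr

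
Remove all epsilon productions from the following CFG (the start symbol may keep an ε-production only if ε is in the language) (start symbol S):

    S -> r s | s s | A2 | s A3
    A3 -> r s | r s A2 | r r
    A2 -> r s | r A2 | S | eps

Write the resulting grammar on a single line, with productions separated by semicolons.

S -> r s | s s | A2 | s A3 | eps; A3 -> r s | r s A2 | r r; A2 -> r s | r A2 | r | S

Nullable set = {A2, S}.
ε ∈ L(G) since S is nullable, so keep S → ε.
Expand every rule over subsets of its nullable positions: A2 → r A2 gives r A2 | r.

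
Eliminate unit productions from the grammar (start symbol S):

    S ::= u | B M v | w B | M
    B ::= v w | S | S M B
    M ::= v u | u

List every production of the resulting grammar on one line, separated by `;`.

Unit pairs: B ⇒* {M, S}; S ⇒* {M}.
For every A with A ⇒* B via unit rules, add B's non-unit alternatives to A; then delete every rule of the form X → Y.

S ::= u | B M v | w B | v u; B ::= v w | S M B | u | B M v | w B | v u; M ::= v u | u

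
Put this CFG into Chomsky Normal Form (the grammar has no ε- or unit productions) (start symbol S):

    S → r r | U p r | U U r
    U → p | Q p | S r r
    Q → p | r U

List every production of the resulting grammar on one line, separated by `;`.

Introduce a nonterminal for each terminal appearing in a rule of length ≥ 2: X1 → r, X2 → p.
Binarize each right-hand side of length ≥ 3 by chaining fresh nonterminals (Y1, Y2, …): affected rules were S → U X2 X1; S → U U X1; U → S X1 X1.

S → X1 X1 | U Y1 | U Y2; U → p | Q X2 | S Y3; Q → p | X1 U; X1 → r; X2 → p; Y1 → X2 X1; Y2 → U X1; Y3 → X1 X1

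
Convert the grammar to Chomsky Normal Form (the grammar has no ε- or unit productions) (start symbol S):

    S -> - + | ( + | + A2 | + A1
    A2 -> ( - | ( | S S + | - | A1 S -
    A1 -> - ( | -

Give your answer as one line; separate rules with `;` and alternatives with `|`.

Introduce a nonterminal for each terminal appearing in a rule of length ≥ 2: X1 → -, X2 → +, X3 → (.
Binarize each right-hand side of length ≥ 3 by chaining fresh nonterminals (Y1, Y2, …): affected rules were A2 → S S X2; A2 → A1 S X1.

S -> X1 X2 | X3 X2 | X2 A2 | X2 A1; A2 -> X3 X1 | ( | S Y1 | - | A1 Y2; A1 -> X1 X3 | -; X1 -> -; X2 -> +; X3 -> (; Y1 -> S X2; Y2 -> S X1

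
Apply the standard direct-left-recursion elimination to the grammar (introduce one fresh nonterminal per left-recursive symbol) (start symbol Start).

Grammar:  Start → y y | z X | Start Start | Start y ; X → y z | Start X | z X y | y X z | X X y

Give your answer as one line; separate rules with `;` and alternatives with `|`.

Start → y y Start1 | z X Start1; X → y z X1 | Start X X1 | z X y X1 | y X z X1; Start1 → Start Start1 | y Start1 | ε; X1 → X y X1 | ε

Start, X are directly left-recursive.
For Start: α = {Start, y}, β = {y y, z X}. Rewrite as Start → β Start1 and Start1 → α Start1 | ε.
For X: α = {X y}, β = {y z, Start X, z X y, y X z}. Rewrite as X → β X1 and X1 → α X1 | ε.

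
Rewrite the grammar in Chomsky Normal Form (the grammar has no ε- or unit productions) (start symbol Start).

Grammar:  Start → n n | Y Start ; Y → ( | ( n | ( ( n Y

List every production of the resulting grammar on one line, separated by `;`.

Start → X1 X1 | Y Start; Y → ( | X2 X1 | X2 Y1; X1 → n; X2 → (; Y1 → X2 Y2; Y2 → X1 Y

Introduce a nonterminal for each terminal appearing in a rule of length ≥ 2: X1 → n, X2 → (.
Binarize each right-hand side of length ≥ 3 by chaining fresh nonterminals (Y1, Y2, …): affected rules were Y → X2 X2 X1 Y.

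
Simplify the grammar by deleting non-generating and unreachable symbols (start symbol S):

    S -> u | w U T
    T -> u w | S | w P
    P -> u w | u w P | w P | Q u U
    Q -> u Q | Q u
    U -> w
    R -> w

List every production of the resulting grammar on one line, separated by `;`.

S -> u | w U T; T -> u w | S | w P; P -> u w | u w P | w P; U -> w

Generating nonterminals: {P, R, S, T, U}.
Reachable from S after that: {P, S, T, U}.
Removed useless symbols: {Q, R} and every production mentioning them.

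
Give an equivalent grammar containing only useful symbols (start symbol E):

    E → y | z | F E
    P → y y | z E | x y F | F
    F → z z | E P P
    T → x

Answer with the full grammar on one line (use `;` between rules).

Generating nonterminals: {E, F, P, T}.
Reachable from E after that: {E, F, P}.
Removed useless symbols: {T} and every production mentioning them.

E → y | z | F E; P → y y | z E | x y F | F; F → z z | E P P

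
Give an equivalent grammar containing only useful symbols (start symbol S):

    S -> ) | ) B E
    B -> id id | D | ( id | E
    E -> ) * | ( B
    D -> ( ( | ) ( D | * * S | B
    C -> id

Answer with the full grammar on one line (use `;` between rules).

S -> ) | ) B E; B -> id id | D | ( id | E; E -> ) * | ( B; D -> ( ( | ) ( D | * * S | B

Generating nonterminals: {B, C, D, E, S}.
Reachable from S after that: {B, D, E, S}.
Removed useless symbols: {C} and every production mentioning them.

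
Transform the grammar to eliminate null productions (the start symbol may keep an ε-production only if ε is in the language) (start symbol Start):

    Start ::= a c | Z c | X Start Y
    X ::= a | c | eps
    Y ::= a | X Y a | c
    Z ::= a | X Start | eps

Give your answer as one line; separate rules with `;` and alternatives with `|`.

Start ::= a c | Z c | c | X Start Y | Start Y; X ::= a | c; Y ::= a | X Y a | Y a | c; Z ::= a | X Start | Start

Nullable nonterminals: {X, Z}.
ε ∉ L(G), so no ε-production is kept.
Add the nullable-subset variants: Start → Z c gives Z c | c. Start → X Start Y gives X Start Y | Start Y. Y → X Y a gives X Y a | Y a. Z → X Start gives X Start | Start.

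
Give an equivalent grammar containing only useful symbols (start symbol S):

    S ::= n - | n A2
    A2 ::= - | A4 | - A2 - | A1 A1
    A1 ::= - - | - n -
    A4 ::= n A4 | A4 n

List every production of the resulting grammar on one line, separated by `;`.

Generating nonterminals: {A1, A2, S}.
Reachable from S after that: {A1, A2, S}.
Removed useless symbols: {A4} and every production mentioning them.

S ::= n - | n A2; A2 ::= - | - A2 - | A1 A1; A1 ::= - - | - n -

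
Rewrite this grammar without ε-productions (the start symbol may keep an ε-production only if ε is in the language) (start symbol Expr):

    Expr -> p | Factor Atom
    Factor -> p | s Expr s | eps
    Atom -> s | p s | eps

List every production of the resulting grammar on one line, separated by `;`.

The nullable symbols are {Atom, Expr, Factor}.
ε ∈ L(G) since Expr is nullable, so keep Expr → ε.
Expand every rule over subsets of its nullable positions: Expr → Factor Atom gives Factor Atom | Factor | Atom. Factor → s Expr s gives s Expr s | s s.

Expr -> p | Factor Atom | Factor | Atom | ε; Factor -> p | s Expr s | s s; Atom -> s | p s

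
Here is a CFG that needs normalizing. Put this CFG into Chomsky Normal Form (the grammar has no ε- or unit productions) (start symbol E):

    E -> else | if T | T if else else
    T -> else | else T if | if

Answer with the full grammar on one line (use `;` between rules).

E -> else | X1 T | T Y1; T -> else | X2 Y3 | if; X1 -> if; X2 -> else; Y1 -> X1 Y2; Y2 -> X2 X2; Y3 -> T X1

Introduce a nonterminal for each terminal appearing in a rule of length ≥ 2: X1 → if, X2 → else.
Binarize each right-hand side of length ≥ 3 by chaining fresh nonterminals (Y1, Y2, …): affected rules were E → T X1 X2 X2; T → X2 T X1.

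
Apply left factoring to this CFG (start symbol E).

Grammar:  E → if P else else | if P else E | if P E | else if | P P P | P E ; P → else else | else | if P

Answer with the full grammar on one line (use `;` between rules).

E → else if | if P E' | P E''; P → if P | else P'; E' → E | else E'''; E'' → P P | E; P' → else | eps; E''' → else | E

E has alternatives sharing prefix 'if P': factor to E → if P E' with E' → else else | else E | E.
E has alternatives sharing prefix 'P': factor to E → P E'' with E'' → P P | E.
P has alternatives sharing prefix 'else': factor to P → else P' with P' → else | ε.
E' has alternatives sharing prefix 'else': factor to E' → else E''' with E''' → else | E.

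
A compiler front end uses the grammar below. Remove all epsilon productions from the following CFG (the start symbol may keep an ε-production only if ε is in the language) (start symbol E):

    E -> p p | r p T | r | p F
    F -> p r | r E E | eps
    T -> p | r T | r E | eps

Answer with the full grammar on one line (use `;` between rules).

E -> p p | r p T | r p | r | p F | p; F -> p r | r E E; T -> p | r T | r | r E

Nullable set = {F, T}.
ε ∉ L(G), so no ε-production is kept.
For each production, add variants omitting each subset of nullable occurrences: E → r p T gives r p T | r p. E → p F gives p F | p. T → r T gives r T | r.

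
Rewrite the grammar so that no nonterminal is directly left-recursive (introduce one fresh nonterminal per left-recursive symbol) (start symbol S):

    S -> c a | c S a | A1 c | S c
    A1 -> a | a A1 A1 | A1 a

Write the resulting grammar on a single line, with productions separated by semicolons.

S -> c a S' | c S a S' | A1 c S'; A1 -> a A1' | a A1 A1 A1'; S' -> c S' | ε; A1' -> a A1' | ε

S, A1 are directly left-recursive.
For S: α = {c}, β = {c a, c S a, A1 c}. Rewrite as S → β S' and S' → α S' | ε.
For A1: α = {a}, β = {a, a A1 A1}. Rewrite as A1 → β A1' and A1' → α A1' | ε.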